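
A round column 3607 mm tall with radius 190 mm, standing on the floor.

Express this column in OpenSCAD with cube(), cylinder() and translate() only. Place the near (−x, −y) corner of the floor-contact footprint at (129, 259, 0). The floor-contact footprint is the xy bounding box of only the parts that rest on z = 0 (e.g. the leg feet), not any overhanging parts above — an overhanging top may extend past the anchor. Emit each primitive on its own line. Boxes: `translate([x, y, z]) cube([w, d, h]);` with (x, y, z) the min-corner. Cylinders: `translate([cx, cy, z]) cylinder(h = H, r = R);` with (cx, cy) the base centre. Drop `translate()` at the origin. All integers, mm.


translate([319, 449, 0]) cylinder(h = 3607, r = 190);


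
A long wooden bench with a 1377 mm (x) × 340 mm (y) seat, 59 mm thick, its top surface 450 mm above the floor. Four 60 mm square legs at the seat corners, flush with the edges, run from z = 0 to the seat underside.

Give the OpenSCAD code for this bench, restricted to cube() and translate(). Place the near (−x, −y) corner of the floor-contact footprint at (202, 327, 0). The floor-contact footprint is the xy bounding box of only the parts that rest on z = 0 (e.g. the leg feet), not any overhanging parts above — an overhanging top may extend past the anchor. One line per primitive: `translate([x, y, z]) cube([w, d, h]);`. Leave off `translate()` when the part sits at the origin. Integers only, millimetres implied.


translate([202, 327, 391]) cube([1377, 340, 59]);
translate([202, 327, 0]) cube([60, 60, 391]);
translate([202, 607, 0]) cube([60, 60, 391]);
translate([1519, 327, 0]) cube([60, 60, 391]);
translate([1519, 607, 0]) cube([60, 60, 391]);


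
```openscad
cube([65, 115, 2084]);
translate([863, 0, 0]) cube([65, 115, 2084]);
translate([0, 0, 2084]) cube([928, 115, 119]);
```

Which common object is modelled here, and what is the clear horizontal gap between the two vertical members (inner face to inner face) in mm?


A door frame. The clear opening width is 798 mm.

Two 2084 mm tall posts with a header on top — a door frame. The left jamb is 65 mm wide at x = 0; the right jamb starts at x = 863. The clear opening is 863 − 65 = 798 mm.


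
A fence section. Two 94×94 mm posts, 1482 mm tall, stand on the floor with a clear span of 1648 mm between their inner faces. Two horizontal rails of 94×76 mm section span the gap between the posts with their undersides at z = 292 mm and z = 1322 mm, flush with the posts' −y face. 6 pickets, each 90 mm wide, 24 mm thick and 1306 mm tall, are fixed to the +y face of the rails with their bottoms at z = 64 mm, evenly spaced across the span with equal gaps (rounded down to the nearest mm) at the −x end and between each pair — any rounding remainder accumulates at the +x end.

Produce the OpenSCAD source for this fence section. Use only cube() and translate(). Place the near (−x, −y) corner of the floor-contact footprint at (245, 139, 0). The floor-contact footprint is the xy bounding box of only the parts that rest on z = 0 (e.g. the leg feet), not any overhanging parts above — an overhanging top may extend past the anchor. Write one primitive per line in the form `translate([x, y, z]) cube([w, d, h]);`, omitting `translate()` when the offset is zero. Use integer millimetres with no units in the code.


translate([245, 139, 0]) cube([94, 94, 1482]);
translate([1987, 139, 0]) cube([94, 94, 1482]);
translate([339, 139, 292]) cube([1648, 94, 76]);
translate([339, 139, 1322]) cube([1648, 94, 76]);
translate([497, 233, 64]) cube([90, 24, 1306]);
translate([745, 233, 64]) cube([90, 24, 1306]);
translate([993, 233, 64]) cube([90, 24, 1306]);
translate([1241, 233, 64]) cube([90, 24, 1306]);
translate([1489, 233, 64]) cube([90, 24, 1306]);
translate([1737, 233, 64]) cube([90, 24, 1306]);


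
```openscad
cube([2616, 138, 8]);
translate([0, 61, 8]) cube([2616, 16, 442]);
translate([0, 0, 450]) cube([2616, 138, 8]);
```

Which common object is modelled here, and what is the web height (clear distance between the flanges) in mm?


An I-beam. The web height is 442 mm.

Two wide flanges with a thin centred web — an I-beam. Overall 458 mm minus two 8 mm flanges gives a web of 458 − 2·8 = 442 mm.


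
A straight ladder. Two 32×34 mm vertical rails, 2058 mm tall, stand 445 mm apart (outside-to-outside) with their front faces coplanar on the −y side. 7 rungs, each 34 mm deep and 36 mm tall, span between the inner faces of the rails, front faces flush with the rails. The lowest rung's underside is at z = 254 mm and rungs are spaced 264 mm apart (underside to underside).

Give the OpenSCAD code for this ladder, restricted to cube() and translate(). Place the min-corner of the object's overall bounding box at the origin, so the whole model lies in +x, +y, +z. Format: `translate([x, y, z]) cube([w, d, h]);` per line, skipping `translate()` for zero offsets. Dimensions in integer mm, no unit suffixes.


// rung span = 445 - 2*32 = 381
// rung[k] z = 254 + k*264
cube([32, 34, 2058]);
translate([413, 0, 0]) cube([32, 34, 2058]);
translate([32, 0, 254]) cube([381, 34, 36]);
translate([32, 0, 518]) cube([381, 34, 36]);
translate([32, 0, 782]) cube([381, 34, 36]);
translate([32, 0, 1046]) cube([381, 34, 36]);
translate([32, 0, 1310]) cube([381, 34, 36]);
translate([32, 0, 1574]) cube([381, 34, 36]);
translate([32, 0, 1838]) cube([381, 34, 36]);


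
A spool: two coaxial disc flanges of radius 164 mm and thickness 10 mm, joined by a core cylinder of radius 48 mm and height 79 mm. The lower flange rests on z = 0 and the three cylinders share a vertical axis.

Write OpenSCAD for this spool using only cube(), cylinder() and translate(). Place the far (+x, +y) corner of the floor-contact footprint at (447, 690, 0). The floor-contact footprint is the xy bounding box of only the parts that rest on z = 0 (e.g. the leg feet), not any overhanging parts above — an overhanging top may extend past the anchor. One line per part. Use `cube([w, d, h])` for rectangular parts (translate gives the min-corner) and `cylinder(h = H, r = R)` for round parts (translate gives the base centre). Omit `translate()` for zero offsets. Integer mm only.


translate([283, 526, 0]) cylinder(h = 10, r = 164);
translate([283, 526, 10]) cylinder(h = 79, r = 48);
translate([283, 526, 89]) cylinder(h = 10, r = 164);


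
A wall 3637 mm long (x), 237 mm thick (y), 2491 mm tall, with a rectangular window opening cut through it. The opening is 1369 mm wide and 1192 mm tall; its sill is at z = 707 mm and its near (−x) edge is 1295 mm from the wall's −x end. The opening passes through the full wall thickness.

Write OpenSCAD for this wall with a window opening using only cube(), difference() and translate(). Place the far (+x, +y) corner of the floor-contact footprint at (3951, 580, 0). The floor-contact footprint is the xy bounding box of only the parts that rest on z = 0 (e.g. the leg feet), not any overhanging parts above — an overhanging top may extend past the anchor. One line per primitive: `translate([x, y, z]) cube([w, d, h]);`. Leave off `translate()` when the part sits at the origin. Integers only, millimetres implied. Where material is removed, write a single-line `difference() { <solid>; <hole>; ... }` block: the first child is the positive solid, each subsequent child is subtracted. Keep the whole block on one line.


difference() { translate([314, 343, 0]) cube([3637, 237, 2491]); translate([1609, 343, 707]) cube([1369, 237, 1192]); }


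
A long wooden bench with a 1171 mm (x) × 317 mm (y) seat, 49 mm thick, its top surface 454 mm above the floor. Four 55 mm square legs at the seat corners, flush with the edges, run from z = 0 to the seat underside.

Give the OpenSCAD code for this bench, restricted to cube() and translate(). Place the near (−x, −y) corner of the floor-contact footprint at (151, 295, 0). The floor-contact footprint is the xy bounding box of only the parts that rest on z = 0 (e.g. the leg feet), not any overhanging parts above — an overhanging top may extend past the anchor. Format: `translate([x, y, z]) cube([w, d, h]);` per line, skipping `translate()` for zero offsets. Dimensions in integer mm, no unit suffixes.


translate([151, 295, 405]) cube([1171, 317, 49]);
translate([151, 295, 0]) cube([55, 55, 405]);
translate([151, 557, 0]) cube([55, 55, 405]);
translate([1267, 295, 0]) cube([55, 55, 405]);
translate([1267, 557, 0]) cube([55, 55, 405]);


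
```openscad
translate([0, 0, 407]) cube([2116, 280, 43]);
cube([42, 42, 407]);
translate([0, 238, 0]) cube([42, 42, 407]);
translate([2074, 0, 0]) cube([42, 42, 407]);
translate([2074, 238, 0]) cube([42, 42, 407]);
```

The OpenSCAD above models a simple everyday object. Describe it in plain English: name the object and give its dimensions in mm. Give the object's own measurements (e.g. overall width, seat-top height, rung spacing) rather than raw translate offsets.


A bench: a 2116×280 mm seat slab, 43 mm thick, top at z = 450 mm, on four 42×42 mm square legs flush with the seat corners and standing on z = 0.


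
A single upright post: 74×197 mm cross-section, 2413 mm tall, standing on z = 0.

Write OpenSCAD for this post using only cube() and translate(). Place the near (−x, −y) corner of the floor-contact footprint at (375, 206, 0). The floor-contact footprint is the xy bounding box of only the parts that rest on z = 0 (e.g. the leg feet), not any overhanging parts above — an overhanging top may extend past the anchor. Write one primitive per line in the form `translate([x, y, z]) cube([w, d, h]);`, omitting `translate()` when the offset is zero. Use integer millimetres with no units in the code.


translate([375, 206, 0]) cube([74, 197, 2413]);


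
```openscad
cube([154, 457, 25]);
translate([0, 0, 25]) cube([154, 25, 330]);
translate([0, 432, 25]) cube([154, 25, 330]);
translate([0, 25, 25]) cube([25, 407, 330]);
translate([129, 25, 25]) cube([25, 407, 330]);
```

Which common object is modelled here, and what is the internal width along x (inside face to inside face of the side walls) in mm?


An open box. The internal width is 104 mm.

A 154×457 base slab with four walls standing on it — an open box. The base is 154 mm wide and the walls are 25 mm thick, so the internal width is 154 − 2 × 25 = 104 mm.


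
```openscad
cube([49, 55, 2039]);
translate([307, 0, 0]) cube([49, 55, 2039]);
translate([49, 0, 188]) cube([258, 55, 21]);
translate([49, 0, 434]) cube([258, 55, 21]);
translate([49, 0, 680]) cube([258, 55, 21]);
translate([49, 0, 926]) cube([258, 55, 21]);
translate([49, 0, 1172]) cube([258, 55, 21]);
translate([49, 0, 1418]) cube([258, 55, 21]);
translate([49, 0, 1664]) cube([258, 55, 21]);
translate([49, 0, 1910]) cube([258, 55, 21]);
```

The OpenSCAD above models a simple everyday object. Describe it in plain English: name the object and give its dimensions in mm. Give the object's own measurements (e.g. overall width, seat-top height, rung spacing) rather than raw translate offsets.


A straight ladder. Two 49×55 mm vertical rails, 2039 mm tall, stand 356 mm apart (outside-to-outside) with their front faces coplanar on the −y side. 8 rungs, each 55 mm deep and 21 mm tall, span between the inner faces of the rails, front faces flush with the rails. The lowest rung's underside is at z = 188 mm and rungs are spaced 246 mm apart (underside to underside).


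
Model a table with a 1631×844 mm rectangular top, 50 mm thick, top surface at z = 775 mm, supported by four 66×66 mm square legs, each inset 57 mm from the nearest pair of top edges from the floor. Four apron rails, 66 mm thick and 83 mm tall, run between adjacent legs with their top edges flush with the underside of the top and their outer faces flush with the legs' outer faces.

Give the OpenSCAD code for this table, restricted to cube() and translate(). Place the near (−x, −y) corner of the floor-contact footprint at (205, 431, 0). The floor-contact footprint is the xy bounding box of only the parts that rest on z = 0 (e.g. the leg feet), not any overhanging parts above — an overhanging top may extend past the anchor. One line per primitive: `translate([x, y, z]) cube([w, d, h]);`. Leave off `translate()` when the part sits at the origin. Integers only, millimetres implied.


// leg_h = 775 - 50 = 725
// apron z = 725 - 83 = 642
translate([148, 374, 725]) cube([1631, 844, 50]);
translate([205, 431, 0]) cube([66, 66, 725]);
translate([1656, 431, 0]) cube([66, 66, 725]);
translate([205, 1095, 0]) cube([66, 66, 725]);
translate([1656, 1095, 0]) cube([66, 66, 725]);
translate([271, 431, 642]) cube([1385, 66, 83]);
translate([271, 1095, 642]) cube([1385, 66, 83]);
translate([205, 497, 642]) cube([66, 598, 83]);
translate([1656, 497, 642]) cube([66, 598, 83]);


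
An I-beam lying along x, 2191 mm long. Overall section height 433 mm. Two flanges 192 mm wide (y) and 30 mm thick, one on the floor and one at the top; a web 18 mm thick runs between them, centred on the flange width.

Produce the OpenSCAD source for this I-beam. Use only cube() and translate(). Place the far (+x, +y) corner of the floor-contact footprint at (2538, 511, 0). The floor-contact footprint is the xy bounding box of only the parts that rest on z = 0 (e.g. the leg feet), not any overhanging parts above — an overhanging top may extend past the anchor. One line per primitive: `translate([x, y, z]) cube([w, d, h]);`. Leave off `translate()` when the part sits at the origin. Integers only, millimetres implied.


translate([347, 319, 0]) cube([2191, 192, 30]);
translate([347, 406, 30]) cube([2191, 18, 373]);
translate([347, 319, 403]) cube([2191, 192, 30]);


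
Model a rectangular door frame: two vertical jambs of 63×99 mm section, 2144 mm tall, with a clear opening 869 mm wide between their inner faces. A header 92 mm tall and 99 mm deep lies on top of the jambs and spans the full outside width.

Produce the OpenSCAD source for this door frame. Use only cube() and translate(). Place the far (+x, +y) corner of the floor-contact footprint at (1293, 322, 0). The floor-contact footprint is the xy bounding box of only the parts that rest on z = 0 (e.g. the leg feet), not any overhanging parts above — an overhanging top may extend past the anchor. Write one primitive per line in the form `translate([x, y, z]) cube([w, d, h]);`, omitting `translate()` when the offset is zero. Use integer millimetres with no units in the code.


translate([298, 223, 0]) cube([63, 99, 2144]);
translate([1230, 223, 0]) cube([63, 99, 2144]);
translate([298, 223, 2144]) cube([995, 99, 92]);


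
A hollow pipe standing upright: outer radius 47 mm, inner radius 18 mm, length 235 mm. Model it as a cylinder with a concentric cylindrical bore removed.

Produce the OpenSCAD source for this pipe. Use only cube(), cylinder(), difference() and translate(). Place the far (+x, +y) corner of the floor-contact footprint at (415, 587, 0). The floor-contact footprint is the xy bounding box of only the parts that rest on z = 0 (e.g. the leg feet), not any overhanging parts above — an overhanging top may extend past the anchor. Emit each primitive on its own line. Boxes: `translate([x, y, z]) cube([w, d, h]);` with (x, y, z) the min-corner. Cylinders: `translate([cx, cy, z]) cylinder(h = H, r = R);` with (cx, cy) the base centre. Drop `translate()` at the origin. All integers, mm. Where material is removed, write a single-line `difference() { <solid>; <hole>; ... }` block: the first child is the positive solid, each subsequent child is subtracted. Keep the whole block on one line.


difference() { translate([368, 540, 0]) cylinder(h = 235, r = 47); translate([368, 540, 0]) cylinder(h = 235, r = 18); }


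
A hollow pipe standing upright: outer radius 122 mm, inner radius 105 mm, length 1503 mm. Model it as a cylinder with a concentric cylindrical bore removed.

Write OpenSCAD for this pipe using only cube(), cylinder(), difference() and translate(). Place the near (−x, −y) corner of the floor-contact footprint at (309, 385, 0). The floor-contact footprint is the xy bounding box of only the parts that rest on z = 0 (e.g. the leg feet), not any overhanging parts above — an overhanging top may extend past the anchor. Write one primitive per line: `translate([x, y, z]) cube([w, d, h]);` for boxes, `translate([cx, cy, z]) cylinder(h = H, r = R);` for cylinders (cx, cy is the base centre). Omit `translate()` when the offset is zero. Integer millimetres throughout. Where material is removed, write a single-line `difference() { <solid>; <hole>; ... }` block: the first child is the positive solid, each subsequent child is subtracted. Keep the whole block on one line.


difference() { translate([431, 507, 0]) cylinder(h = 1503, r = 122); translate([431, 507, 0]) cylinder(h = 1503, r = 105); }


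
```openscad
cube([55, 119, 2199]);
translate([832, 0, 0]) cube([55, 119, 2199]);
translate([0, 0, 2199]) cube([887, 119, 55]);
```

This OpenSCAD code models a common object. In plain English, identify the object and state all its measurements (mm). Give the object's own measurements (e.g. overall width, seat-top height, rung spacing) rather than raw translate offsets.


A door frame. The clear opening is 777 mm wide and 2199 mm high. Two 55 mm wide jambs, 119 mm deep, stand either side of the opening from the floor to the top of the opening. A 55 mm thick head sits across the top of both jambs, spanning the full outside width of the frame.


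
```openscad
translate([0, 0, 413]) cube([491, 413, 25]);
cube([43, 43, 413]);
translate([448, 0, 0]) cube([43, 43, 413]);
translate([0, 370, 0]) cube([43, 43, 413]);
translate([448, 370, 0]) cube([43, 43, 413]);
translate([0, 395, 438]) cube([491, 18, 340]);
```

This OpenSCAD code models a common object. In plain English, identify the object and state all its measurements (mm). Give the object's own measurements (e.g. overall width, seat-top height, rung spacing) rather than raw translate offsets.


A chair. The seat is a 491×413×25 mm slab with its top at z = 438 mm, on four 43×43 mm corner legs (flush with the seat edges, standing on z = 0). A flat backrest 18 mm thick, 340 mm tall, spans the full seat width and rises from the seat top along its +y edge, rear face flush with the rear of the seat.


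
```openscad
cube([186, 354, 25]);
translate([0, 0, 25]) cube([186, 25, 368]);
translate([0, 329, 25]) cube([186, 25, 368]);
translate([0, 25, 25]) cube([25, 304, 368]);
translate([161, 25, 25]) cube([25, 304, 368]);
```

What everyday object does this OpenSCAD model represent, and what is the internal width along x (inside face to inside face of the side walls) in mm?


An open box. The internal width is 136 mm.

A 186×354 base slab with four walls standing on it — an open box. The base is 186 mm wide and the walls are 25 mm thick, so the internal width is 186 − 2 × 25 = 136 mm.


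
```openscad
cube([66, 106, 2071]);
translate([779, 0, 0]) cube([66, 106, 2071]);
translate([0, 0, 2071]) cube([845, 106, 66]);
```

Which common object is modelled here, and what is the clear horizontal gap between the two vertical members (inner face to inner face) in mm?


A door frame. The clear opening width is 713 mm.

Two 2071 mm tall posts with a header on top — a door frame. The left jamb is 66 mm wide at x = 0; the right jamb starts at x = 779. The clear opening is 779 − 66 = 713 mm.


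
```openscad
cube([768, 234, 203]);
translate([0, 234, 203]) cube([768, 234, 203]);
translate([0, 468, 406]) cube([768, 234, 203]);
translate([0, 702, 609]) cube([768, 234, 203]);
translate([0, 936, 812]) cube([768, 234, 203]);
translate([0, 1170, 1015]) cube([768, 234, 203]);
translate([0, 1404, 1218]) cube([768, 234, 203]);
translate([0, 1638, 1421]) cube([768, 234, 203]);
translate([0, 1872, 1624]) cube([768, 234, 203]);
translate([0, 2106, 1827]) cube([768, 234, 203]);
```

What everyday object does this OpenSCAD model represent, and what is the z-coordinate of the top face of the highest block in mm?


A staircase. The total rise is 2030 mm.

10 identical blocks, each offset up and back from the previous — a staircase. Each step is 203 mm tall and there are 10 of them, so the total rise is 10 × 203 = 2030 mm.


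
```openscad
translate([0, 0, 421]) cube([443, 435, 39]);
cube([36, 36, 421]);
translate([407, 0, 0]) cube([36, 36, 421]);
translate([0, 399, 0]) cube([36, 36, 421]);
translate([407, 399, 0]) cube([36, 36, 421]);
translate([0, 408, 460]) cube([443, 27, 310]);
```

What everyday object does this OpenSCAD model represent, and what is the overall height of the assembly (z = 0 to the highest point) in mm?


A chair. The overall height is 770 mm.

A slab on four corner posts with a tall panel at the back — a chair. The seat slab sits at z = 421 with thickness 39, and the 310 mm backrest starts at the seat top, so the overall height is 421 + 39 + 310 = 770 mm.


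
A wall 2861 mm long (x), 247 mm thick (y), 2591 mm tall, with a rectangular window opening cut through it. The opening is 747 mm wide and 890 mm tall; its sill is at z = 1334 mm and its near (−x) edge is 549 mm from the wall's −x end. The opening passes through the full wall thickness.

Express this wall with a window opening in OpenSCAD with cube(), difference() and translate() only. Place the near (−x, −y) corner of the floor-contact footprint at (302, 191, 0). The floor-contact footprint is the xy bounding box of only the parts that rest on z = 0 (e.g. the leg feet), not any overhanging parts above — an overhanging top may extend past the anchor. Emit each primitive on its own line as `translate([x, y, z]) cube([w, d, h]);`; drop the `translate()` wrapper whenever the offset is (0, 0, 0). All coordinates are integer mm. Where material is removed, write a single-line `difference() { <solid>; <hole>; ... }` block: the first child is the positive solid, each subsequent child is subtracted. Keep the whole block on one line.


difference() { translate([302, 191, 0]) cube([2861, 247, 2591]); translate([851, 191, 1334]) cube([747, 247, 890]); }


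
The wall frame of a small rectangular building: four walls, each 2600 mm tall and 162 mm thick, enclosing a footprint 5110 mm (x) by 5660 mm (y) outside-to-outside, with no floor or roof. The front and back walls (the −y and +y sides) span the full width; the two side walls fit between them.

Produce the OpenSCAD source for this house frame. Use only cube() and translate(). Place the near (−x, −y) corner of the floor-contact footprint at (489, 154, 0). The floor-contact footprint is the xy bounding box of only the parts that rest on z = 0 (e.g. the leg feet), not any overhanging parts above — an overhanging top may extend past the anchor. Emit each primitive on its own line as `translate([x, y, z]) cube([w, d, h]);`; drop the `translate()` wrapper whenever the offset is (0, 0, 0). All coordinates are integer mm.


translate([489, 154, 0]) cube([5110, 162, 2600]);
translate([489, 5652, 0]) cube([5110, 162, 2600]);
translate([489, 316, 0]) cube([162, 5336, 2600]);
translate([5437, 316, 0]) cube([162, 5336, 2600]);


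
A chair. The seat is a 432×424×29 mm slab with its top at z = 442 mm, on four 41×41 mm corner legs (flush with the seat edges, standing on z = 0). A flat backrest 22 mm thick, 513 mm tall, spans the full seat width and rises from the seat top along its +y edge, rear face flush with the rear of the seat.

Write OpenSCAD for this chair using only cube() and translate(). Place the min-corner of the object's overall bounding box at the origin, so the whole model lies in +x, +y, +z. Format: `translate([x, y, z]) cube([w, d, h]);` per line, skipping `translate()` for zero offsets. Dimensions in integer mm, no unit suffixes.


translate([0, 0, 413]) cube([432, 424, 29]);
cube([41, 41, 413]);
translate([391, 0, 0]) cube([41, 41, 413]);
translate([0, 383, 0]) cube([41, 41, 413]);
translate([391, 383, 0]) cube([41, 41, 413]);
translate([0, 402, 442]) cube([432, 22, 513]);


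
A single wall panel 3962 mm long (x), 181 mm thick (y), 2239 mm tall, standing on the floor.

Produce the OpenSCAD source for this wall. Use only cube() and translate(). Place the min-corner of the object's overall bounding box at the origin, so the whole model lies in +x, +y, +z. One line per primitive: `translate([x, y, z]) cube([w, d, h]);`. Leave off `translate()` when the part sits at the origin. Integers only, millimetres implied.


cube([3962, 181, 2239]);


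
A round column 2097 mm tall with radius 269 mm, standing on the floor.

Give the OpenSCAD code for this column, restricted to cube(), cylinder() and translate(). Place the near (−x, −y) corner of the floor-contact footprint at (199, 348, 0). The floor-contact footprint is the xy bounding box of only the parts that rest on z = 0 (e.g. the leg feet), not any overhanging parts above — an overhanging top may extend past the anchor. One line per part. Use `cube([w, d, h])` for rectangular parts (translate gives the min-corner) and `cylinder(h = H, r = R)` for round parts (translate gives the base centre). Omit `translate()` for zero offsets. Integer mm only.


translate([468, 617, 0]) cylinder(h = 2097, r = 269);


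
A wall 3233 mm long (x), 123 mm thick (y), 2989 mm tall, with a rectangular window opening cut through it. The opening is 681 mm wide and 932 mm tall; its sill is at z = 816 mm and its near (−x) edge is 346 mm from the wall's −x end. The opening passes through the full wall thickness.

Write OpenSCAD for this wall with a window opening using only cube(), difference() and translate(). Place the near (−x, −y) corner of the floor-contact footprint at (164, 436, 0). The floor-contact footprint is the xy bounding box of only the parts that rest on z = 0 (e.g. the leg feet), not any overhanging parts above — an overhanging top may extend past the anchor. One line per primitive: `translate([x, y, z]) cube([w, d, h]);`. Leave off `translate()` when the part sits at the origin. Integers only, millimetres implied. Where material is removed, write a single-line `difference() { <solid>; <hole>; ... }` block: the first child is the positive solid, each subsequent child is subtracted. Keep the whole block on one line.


difference() { translate([164, 436, 0]) cube([3233, 123, 2989]); translate([510, 436, 816]) cube([681, 123, 932]); }


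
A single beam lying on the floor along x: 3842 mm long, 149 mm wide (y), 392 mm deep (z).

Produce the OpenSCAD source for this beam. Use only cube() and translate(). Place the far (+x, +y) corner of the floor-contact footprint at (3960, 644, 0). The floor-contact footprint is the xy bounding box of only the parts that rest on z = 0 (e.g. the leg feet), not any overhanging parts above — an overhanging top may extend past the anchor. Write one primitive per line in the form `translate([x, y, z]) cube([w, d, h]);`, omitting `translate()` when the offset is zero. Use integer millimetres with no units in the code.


translate([118, 495, 0]) cube([3842, 149, 392]);


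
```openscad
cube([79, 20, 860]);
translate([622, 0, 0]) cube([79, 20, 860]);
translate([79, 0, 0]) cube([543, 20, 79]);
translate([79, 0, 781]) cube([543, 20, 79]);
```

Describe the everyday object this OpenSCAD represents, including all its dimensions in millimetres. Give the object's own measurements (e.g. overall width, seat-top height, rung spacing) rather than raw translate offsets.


A rectangular picture frame lying in the x–z plane (depth along y). The opening is 543 mm wide (x) by 702 mm tall (z), surrounded by a border 79 mm wide on all four sides. The frame is 20 mm deep and is made of two full-height vertical stiles with two horizontal rails fitted between them.


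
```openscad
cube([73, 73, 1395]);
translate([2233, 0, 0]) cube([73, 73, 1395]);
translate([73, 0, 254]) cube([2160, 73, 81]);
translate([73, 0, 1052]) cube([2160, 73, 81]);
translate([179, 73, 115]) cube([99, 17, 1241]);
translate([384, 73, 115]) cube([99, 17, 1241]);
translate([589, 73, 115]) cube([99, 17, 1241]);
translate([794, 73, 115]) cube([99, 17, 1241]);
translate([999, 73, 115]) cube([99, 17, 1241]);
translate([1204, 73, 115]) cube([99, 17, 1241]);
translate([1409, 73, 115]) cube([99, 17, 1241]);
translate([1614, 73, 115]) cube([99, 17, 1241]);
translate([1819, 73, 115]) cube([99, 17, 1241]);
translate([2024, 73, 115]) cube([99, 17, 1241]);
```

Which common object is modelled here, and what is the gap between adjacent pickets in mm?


A fence section. The picket gap is 106 mm.

Two posts, two rails, 10 pickets — a fence section. Span 2160 mm holds 10 pickets of 99 mm with 11 equal gaps: ⌊(2160 − 10·99) / 11⌋ = 106 mm.


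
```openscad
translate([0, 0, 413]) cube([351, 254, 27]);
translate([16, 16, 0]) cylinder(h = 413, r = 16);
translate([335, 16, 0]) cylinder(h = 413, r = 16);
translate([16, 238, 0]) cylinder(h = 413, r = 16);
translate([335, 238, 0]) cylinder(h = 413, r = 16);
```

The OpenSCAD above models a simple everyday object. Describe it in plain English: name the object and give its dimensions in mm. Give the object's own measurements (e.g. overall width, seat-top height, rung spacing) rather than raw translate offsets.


A simple wooden stool: a rectangular seat 351 mm (x) by 254 mm (y), 27 mm thick, top face at z = 440 mm, on four round legs, each 32 mm in diameter. The legs rest on z = 0, each leg's axis is inset half a diameter from the nearest pair of seat edges (so the leg's bounding box is flush with the corner).


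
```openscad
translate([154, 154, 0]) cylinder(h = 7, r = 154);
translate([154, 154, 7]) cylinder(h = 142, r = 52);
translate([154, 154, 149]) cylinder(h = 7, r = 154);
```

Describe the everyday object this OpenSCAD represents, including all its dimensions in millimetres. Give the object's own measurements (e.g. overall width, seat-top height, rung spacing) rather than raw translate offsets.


A spool: two coaxial disc flanges of radius 154 mm and thickness 7 mm, joined by a core cylinder of radius 52 mm and height 142 mm. The lower flange rests on z = 0 and the three cylinders share a vertical axis.


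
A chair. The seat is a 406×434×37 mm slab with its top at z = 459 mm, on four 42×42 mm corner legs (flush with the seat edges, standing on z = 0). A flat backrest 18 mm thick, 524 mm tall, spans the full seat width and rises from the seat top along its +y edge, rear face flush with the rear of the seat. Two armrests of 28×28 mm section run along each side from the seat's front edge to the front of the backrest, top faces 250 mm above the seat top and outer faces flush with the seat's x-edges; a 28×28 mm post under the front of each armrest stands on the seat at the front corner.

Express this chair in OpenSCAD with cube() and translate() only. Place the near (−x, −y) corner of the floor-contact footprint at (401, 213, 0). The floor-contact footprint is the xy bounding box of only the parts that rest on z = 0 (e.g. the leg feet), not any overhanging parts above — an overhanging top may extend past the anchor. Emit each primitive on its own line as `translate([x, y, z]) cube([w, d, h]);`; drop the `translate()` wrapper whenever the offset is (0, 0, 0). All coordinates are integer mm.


// leg_h = 459 - 37 = 422
// arm post h = 250 - 28 = 222
translate([401, 213, 422]) cube([406, 434, 37]);
translate([401, 213, 0]) cube([42, 42, 422]);
translate([765, 213, 0]) cube([42, 42, 422]);
translate([401, 605, 0]) cube([42, 42, 422]);
translate([765, 605, 0]) cube([42, 42, 422]);
translate([401, 629, 459]) cube([406, 18, 524]);
translate([401, 213, 681]) cube([28, 416, 28]);
translate([779, 213, 681]) cube([28, 416, 28]);
translate([401, 213, 459]) cube([28, 28, 222]);
translate([779, 213, 459]) cube([28, 28, 222]);


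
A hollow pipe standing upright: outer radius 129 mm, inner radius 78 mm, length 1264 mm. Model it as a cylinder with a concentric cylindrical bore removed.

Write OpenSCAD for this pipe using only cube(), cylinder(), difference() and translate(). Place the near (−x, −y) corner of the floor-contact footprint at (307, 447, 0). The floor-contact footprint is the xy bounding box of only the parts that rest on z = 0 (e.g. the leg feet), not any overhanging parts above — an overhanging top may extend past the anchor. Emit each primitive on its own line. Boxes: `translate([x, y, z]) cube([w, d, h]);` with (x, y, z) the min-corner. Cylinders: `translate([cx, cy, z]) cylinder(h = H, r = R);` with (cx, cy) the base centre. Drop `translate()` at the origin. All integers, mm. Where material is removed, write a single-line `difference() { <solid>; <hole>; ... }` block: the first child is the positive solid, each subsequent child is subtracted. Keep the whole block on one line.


difference() { translate([436, 576, 0]) cylinder(h = 1264, r = 129); translate([436, 576, 0]) cylinder(h = 1264, r = 78); }


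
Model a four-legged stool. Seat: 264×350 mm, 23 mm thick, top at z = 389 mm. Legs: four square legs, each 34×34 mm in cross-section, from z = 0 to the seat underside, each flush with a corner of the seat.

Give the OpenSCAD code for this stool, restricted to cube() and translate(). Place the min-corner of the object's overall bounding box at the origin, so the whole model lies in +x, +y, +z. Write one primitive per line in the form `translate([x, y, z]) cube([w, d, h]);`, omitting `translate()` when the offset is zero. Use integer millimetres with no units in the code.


translate([0, 0, 366]) cube([264, 350, 23]);
cube([34, 34, 366]);
translate([230, 0, 0]) cube([34, 34, 366]);
translate([0, 316, 0]) cube([34, 34, 366]);
translate([230, 316, 0]) cube([34, 34, 366]);


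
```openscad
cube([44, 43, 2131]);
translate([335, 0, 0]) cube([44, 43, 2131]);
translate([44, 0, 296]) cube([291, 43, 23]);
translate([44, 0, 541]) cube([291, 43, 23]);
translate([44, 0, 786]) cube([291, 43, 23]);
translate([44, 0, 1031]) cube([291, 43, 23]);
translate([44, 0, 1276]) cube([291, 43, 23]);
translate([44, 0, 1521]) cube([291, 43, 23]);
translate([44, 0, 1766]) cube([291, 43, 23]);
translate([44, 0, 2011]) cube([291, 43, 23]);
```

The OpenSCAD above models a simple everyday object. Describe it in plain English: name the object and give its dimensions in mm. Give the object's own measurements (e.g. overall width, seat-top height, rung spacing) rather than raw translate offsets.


A straight ladder. Two 44×43 mm vertical rails, 2131 mm tall, stand 379 mm apart (outside-to-outside) with their front faces coplanar on the −y side. 8 rungs, each 43 mm deep and 23 mm tall, span between the inner faces of the rails, front faces flush with the rails. The lowest rung's underside is at z = 296 mm and rungs are spaced 245 mm apart (underside to underside).


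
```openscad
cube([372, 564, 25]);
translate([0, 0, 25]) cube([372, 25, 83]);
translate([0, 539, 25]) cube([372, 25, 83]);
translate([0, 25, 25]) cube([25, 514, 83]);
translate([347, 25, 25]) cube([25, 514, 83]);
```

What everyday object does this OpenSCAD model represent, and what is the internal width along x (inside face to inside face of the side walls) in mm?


An open box. The internal width is 322 mm.

A 372×564 base slab with four walls standing on it — an open box. The base is 372 mm wide and the walls are 25 mm thick, so the internal width is 372 − 2 × 25 = 322 mm.


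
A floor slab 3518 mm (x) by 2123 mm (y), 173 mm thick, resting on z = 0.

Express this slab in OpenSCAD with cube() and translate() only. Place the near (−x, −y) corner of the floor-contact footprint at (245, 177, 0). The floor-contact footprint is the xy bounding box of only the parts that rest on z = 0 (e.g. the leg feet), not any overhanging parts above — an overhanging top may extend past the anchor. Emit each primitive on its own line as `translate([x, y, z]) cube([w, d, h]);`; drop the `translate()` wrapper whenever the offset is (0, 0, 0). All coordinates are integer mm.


translate([245, 177, 0]) cube([3518, 2123, 173]);


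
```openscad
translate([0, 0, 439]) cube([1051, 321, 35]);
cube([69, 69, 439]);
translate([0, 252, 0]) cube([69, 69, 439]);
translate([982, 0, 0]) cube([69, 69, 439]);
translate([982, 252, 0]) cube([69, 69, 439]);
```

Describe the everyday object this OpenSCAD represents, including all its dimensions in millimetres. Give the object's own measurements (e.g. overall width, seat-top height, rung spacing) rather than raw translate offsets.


A long wooden bench with a 1051 mm (x) × 321 mm (y) seat, 35 mm thick, its top surface 474 mm above the floor. Four 69 mm square legs at the seat corners, flush with the edges, run from z = 0 to the seat underside.


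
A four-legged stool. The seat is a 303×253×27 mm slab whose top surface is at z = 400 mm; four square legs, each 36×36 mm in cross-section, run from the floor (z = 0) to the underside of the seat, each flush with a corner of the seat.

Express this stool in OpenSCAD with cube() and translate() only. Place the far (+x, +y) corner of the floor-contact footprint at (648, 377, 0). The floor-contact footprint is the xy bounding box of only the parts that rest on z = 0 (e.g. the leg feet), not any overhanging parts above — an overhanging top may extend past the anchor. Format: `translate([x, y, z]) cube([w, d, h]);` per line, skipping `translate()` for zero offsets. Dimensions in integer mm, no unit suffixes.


// leg_h = 400 - 27 = 373
translate([345, 124, 373]) cube([303, 253, 27]);
translate([345, 124, 0]) cube([36, 36, 373]);
translate([612, 124, 0]) cube([36, 36, 373]);
translate([345, 341, 0]) cube([36, 36, 373]);
translate([612, 341, 0]) cube([36, 36, 373]);


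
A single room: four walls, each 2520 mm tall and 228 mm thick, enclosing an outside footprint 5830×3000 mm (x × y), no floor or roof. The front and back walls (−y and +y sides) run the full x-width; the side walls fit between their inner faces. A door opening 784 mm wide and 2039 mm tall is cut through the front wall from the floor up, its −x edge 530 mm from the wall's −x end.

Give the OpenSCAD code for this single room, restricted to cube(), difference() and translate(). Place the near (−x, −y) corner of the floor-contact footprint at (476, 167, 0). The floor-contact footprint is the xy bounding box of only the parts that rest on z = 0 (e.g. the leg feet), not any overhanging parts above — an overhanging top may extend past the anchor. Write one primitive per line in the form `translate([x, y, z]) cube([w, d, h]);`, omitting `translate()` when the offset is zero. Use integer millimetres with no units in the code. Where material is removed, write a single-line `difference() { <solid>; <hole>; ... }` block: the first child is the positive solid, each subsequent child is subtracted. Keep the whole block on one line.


difference() { translate([476, 167, 0]) cube([5830, 228, 2520]); translate([1006, 167, 0]) cube([784, 228, 2039]); }
translate([476, 2939, 0]) cube([5830, 228, 2520]);
translate([476, 395, 0]) cube([228, 2544, 2520]);
translate([6078, 395, 0]) cube([228, 2544, 2520]);


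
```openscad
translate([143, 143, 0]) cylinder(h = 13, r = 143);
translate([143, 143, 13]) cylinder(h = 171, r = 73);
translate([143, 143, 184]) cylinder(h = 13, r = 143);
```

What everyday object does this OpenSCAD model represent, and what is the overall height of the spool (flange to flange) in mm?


A spool. The overall height is 197 mm.

Three coaxial cylinders, large–small–large — a spool. Two 13 mm flanges and a 171 mm core give 13 + 171 + 13 = 197 mm.


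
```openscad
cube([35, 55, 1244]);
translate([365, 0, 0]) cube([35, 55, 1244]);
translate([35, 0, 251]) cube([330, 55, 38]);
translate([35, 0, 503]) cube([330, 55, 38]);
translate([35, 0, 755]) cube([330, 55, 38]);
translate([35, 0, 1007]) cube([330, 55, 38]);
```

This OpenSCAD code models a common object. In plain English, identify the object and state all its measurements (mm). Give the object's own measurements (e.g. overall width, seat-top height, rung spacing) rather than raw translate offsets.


A straight ladder. Two 35×55 mm vertical rails, 1244 mm tall, stand 400 mm apart (outside-to-outside) with their front faces coplanar on the −y side. 4 rungs, each 55 mm deep and 38 mm tall, span between the inner faces of the rails, front faces flush with the rails. The lowest rung's underside is at z = 251 mm and rungs are spaced 252 mm apart (underside to underside).
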